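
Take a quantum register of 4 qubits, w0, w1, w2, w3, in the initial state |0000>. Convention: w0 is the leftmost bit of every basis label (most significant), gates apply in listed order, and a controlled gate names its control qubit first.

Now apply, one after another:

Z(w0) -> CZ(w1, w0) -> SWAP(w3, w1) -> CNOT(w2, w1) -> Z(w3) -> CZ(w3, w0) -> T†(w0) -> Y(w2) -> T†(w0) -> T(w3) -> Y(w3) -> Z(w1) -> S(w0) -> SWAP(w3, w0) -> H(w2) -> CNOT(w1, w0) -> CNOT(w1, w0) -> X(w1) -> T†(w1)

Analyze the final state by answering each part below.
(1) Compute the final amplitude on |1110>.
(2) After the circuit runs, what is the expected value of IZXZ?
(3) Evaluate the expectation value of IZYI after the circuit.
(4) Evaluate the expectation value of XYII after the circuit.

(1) |1110> carries amplitude -sqrt(2)*exp(3*I*pi/4)/2 in the final state. Key observation: gates 16-17 undo each other exactly, leaving only the rest of the circuit to track.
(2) The observable IZXZ averages to 1.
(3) The observable IZYI averages to 0.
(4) The expectation value of XYII is 0.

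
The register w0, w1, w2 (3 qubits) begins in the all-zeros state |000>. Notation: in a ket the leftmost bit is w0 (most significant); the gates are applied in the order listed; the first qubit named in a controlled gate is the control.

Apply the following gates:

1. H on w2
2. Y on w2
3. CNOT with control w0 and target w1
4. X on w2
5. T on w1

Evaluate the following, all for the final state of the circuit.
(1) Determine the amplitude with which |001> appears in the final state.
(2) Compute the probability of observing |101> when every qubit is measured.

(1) The amplitude on |001> is -sqrt(2)*I/2.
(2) Outcome |101> occurs with probability 0.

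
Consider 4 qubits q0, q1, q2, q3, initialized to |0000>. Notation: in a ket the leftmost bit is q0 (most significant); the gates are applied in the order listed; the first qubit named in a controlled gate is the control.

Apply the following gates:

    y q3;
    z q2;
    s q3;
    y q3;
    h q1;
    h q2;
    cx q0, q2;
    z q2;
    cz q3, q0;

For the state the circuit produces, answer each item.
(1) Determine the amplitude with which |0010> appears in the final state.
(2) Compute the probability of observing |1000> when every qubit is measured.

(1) The amplitude on |0010> is -I/2.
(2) A full measurement returns |1000> with probability 0.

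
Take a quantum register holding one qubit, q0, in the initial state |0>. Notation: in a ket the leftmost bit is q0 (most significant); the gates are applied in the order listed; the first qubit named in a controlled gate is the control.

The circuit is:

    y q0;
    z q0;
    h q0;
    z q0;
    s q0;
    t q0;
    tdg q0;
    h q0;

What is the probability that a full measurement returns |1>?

A full measurement returns |1> with probability 1/2.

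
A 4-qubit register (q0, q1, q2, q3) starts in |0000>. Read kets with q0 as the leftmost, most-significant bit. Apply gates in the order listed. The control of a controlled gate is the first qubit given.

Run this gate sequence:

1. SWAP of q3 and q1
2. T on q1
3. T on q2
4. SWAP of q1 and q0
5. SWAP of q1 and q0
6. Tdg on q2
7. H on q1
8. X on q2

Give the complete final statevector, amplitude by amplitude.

The resulting statevector has amplitude sqrt(2)/2 on |0010>, sqrt(2)/2 on |0110>, and 0 on every other basis state.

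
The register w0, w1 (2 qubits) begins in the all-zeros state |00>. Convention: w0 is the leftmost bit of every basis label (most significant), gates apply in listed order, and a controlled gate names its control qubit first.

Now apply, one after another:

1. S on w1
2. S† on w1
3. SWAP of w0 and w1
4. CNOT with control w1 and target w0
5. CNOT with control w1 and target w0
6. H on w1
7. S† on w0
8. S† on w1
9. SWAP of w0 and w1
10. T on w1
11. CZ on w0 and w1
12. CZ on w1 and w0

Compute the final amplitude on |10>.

The amplitude on |10> is -sqrt(2)*I/2. Key observation: steps 1-2 multiply out to the identity, so the circuit reduces to the remaining gates.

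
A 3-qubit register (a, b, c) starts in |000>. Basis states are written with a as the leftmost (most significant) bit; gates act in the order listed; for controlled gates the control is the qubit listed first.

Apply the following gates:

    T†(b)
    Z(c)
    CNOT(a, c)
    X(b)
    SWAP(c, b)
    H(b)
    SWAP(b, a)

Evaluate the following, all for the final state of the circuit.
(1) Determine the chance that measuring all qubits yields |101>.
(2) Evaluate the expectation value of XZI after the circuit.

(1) Outcome |101> occurs with probability 1/2.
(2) The observable XZI averages to 1.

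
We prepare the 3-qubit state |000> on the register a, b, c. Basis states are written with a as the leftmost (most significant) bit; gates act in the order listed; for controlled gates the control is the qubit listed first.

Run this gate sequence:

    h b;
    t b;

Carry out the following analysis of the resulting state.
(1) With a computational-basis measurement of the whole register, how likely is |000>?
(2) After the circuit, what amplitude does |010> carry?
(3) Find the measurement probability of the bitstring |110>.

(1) Outcome |000> occurs with probability 1/2.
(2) The final state's coefficient on |010> equals sqrt(2)*exp(I*pi/4)/2.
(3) The probability of measuring |110> is 0.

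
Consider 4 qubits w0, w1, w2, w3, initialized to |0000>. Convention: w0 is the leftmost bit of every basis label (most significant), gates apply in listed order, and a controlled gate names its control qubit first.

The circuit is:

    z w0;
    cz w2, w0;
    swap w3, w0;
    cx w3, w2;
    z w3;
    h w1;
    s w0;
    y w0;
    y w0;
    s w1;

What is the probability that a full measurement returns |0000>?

Outcome |0000> occurs with probability 1/2.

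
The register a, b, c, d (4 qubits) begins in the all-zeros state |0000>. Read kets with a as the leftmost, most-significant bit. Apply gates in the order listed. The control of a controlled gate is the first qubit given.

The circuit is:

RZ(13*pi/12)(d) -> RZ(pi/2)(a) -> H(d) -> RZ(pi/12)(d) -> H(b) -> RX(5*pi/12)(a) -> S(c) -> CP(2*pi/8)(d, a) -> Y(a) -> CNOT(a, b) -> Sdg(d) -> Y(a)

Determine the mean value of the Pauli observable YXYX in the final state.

The observable YXYX averages to 0.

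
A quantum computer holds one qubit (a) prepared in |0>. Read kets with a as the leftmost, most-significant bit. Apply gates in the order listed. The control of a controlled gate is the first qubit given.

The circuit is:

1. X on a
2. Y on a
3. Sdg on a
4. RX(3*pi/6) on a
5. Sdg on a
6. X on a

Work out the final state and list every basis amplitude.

The resulting statevector has amplitude sqrt(2)*I/2 on |0>, -sqrt(2)*I/2 on |1>.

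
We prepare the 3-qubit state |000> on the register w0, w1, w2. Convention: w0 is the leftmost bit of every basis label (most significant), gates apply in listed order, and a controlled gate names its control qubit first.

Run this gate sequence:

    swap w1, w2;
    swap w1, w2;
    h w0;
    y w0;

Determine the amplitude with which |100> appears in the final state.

The final state's coefficient on |100> equals sqrt(2)*I/2. Key observation: gates 1-2 undo each other exactly, leaving only the rest of the circuit to track.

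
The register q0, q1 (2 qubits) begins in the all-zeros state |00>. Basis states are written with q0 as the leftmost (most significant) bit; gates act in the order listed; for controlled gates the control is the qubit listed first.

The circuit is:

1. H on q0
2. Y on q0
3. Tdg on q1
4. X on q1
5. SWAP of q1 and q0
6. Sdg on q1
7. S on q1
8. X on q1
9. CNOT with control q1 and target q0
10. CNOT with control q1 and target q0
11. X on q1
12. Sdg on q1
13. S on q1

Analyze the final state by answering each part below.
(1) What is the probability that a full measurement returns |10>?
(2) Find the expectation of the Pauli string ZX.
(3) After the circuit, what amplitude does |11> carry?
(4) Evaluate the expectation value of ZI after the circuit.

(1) The probability of measuring |10> is 1/2. Key observation: gates 6-13 undo each other exactly, leaving only the rest of the circuit to track.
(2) In the final state, ZX has expectation 1.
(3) |11> carries amplitude sqrt(2)*I/2 in the final state.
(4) The observable ZI averages to -1.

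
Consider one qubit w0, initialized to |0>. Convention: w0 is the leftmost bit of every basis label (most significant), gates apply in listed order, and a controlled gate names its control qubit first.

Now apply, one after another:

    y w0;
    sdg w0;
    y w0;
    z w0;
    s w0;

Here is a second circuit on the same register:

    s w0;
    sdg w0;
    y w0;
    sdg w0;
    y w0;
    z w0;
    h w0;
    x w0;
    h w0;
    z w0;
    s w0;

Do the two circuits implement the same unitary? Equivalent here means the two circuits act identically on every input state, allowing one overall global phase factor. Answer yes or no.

Yes — the two circuits implement the same unitary up to a global phase.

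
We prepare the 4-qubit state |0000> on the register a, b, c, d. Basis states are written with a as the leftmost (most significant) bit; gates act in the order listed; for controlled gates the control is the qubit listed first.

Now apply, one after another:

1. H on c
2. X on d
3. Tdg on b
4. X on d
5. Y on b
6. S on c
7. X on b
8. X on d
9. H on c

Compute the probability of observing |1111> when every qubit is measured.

The probability of measuring |1111> is 0.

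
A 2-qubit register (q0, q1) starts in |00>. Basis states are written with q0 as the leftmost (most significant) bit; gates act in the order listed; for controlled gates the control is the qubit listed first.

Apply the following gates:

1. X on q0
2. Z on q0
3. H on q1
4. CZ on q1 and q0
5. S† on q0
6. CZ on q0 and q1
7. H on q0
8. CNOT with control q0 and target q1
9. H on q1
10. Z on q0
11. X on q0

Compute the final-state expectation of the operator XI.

The expectation value of XI is 1.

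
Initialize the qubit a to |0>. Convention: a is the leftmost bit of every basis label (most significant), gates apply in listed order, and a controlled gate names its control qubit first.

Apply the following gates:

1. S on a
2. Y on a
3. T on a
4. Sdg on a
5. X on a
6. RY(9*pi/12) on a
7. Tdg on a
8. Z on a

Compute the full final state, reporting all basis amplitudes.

The resulting statevector has amplitude sqrt(2 - sqrt(2))*exp(I*pi/4)/2 on |0>, -sqrt(sqrt(2) + 2)/2 on |1>.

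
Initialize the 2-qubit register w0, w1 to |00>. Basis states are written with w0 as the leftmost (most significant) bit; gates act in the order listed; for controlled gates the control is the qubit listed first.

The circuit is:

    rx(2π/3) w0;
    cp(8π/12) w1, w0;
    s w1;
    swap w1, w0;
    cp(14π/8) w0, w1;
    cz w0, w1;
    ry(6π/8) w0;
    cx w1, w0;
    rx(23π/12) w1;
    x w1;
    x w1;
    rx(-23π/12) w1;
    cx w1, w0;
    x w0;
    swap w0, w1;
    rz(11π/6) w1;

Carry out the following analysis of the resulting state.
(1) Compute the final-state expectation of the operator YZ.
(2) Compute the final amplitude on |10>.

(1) The expectation value of YZ is -sqrt(6)/4. Key observation: steps 8-13 multiply out to the identity, so the circuit reduces to the remaining gates.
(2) The final state's coefficient on |10> equals sqrt(3*sqrt(2) + 6)*exp(7*I*pi/12)/4.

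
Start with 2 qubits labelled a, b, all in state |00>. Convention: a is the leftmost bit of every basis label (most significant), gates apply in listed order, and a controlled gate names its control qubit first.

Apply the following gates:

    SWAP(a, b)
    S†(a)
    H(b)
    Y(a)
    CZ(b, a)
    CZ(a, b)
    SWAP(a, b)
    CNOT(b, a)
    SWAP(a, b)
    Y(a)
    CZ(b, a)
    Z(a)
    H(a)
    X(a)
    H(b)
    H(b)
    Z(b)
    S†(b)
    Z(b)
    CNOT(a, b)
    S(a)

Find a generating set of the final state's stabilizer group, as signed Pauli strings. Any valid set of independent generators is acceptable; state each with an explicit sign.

One valid set of independent stabilizer generators is +XZ, -ZY (any independent generating set of the same group is equally correct).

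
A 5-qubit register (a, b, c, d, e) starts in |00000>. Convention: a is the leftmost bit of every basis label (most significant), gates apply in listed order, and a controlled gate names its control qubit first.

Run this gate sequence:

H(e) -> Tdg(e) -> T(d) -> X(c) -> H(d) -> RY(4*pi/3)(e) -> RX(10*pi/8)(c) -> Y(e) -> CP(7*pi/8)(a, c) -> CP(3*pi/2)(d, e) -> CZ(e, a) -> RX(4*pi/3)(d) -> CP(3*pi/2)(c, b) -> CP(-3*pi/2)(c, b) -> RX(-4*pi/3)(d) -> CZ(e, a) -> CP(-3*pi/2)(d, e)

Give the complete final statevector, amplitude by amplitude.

The resulting statevector has amplitude sqrt(sqrt(2) + 2)*(-sqrt(3) - exp(3*I*pi/4))/8 on |00000>, (-1 + sqrt(3)*exp(3*I*pi/4))*sqrt(sqrt(2) + 2)/8 on |00001>, sqrt(sqrt(2) + 2)*(-sqrt(3) - exp(3*I*pi/4))/8 on |00010>, (-1 + sqrt(3)*exp(3*I*pi/4))*sqrt(sqrt(2) + 2)/8 on |00011>, sqrt(2 - sqrt(2))*(-exp(I*pi/4) + sqrt(3)*I)/8 on |00100>, sqrt(2 - sqrt(2))*(I + sqrt(3)*exp(I*pi/4))/8 on |00101>, sqrt(2 - sqrt(2))*(-exp(I*pi/4) + sqrt(3)*I)/8 on |00110>, sqrt(2 - sqrt(2))*(I + sqrt(3)*exp(I*pi/4))/8 on |00111>, and 0 on every other basis state. Key observation: the block from step 10 through step 17 cancels to the identity and can be dropped.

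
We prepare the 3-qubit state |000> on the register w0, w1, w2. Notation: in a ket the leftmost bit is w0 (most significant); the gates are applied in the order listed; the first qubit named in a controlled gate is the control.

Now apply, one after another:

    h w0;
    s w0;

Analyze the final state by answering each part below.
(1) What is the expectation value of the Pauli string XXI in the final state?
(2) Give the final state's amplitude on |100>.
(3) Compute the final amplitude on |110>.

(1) In the final state, XXI has expectation 0.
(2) The amplitude on |100> is sqrt(2)*I/2.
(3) |110> carries amplitude 0 in the final state.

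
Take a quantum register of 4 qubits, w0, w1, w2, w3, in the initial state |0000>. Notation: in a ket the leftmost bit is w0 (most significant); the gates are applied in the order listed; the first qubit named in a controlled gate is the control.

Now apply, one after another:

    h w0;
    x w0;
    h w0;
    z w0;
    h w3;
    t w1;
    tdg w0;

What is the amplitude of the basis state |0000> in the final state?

The amplitude on |0000> is sqrt(2)/2. Key observation: the block from step 1 through step 4 cancels to the identity and can be dropped.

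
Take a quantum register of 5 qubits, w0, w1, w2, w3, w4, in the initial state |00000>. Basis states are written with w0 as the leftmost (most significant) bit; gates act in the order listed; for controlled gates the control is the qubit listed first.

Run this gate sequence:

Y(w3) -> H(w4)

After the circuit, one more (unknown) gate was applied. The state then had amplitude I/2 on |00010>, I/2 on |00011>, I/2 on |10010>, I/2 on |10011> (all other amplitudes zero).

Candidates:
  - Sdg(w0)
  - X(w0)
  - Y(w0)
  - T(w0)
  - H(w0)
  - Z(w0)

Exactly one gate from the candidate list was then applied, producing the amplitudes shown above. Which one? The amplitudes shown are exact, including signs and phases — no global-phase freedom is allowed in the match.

It was H(w0) that produced the state shown.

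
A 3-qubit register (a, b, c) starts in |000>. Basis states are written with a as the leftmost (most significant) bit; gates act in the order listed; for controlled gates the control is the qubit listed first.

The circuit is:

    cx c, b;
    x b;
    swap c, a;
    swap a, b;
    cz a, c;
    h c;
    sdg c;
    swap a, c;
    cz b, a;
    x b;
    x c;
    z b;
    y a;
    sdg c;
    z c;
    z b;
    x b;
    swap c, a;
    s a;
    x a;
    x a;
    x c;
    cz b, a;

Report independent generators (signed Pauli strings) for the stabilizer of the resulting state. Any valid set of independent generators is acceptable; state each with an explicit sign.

The stabilizer group can be generated by +IIY, +ZII, +IZI, among other valid generating sets.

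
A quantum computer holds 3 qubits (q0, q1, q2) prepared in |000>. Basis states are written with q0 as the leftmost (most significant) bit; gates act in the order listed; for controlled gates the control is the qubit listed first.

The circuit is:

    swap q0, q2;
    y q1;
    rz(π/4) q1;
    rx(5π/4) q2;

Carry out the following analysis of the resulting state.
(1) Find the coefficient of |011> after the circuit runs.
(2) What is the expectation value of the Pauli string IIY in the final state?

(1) The final state's coefficient on |011> equals sqrt(sqrt(2) + 2)*exp(I*pi/8)/2.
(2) The observable IIY averages to sqrt(2)/2.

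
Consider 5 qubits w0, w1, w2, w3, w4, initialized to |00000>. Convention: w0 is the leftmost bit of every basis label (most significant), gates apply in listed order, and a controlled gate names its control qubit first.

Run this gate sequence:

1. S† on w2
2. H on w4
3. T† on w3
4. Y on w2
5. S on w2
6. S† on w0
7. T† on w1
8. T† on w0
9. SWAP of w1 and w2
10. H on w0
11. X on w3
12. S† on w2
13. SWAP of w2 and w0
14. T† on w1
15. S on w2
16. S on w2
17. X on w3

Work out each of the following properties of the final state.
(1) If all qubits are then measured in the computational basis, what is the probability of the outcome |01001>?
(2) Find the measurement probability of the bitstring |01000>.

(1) Outcome |01001> occurs with probability 1/4.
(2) Outcome |01000> occurs with probability 1/4.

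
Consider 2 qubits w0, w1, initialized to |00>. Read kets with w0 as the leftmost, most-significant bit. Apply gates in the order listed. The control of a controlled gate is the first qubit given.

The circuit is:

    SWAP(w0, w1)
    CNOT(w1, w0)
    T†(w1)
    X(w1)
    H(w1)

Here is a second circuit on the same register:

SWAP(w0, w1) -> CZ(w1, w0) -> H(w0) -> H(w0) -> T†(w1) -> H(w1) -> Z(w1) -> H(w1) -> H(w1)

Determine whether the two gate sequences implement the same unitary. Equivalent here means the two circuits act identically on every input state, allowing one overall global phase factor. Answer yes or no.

No — the two circuits implement different unitaries, even allowing a global phase.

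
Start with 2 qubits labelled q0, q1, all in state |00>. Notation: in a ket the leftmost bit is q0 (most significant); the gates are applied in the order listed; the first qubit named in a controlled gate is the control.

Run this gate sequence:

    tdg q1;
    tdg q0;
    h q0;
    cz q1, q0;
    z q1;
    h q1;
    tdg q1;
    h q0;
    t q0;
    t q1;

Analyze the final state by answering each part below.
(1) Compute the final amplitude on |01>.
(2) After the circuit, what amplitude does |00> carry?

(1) The amplitude on |01> is sqrt(2)/2.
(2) The amplitude on |00> is sqrt(2)/2.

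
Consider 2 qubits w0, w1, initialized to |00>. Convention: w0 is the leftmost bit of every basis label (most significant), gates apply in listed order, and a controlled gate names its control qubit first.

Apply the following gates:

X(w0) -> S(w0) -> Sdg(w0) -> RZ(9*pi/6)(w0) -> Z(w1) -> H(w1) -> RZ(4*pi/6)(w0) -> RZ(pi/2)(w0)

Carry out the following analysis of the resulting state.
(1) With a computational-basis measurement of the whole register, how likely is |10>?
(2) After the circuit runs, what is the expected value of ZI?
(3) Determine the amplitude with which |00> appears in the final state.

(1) A full measurement returns |10> with probability 1/2.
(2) In the final state, ZI has expectation -1.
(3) |00> carries amplitude 0 in the final state.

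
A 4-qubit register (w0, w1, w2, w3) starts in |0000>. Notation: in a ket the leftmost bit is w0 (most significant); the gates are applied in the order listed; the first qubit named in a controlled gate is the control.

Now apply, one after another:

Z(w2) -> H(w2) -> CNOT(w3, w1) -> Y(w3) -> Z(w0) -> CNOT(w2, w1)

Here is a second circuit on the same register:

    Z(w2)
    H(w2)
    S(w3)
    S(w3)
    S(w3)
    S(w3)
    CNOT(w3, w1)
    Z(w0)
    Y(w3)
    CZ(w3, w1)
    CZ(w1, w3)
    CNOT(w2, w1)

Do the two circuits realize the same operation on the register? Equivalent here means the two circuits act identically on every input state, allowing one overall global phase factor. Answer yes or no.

Yes: on every input state the two circuits agree up to one overall phase factor.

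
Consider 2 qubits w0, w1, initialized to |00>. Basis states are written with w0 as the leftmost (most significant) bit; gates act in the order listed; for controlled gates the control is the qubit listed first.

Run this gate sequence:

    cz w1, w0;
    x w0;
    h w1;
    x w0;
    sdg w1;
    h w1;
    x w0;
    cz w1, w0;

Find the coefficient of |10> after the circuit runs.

|10> carries amplitude 1/2 - I/2 in the final state.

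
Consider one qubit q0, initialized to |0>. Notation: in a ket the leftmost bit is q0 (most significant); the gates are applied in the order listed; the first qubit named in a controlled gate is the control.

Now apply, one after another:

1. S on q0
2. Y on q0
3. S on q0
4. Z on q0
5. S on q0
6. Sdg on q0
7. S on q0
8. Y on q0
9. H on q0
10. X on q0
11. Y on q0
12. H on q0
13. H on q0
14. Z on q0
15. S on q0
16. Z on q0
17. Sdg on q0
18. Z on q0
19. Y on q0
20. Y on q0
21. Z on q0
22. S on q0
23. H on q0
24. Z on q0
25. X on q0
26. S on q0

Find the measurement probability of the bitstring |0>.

Outcome |0> occurs with probability 1/2. Key observation: gates 17-22 undo each other exactly, leaving only the rest of the circuit to track.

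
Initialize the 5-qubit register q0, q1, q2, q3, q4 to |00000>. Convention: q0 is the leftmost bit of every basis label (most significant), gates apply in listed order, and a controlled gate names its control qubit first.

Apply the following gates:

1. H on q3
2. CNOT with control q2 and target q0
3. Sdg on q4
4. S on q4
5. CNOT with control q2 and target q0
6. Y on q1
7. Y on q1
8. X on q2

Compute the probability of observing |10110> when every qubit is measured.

A full measurement returns |10110> with probability 0. Key observation: steps 2-5 multiply out to the identity, so the circuit reduces to the remaining gates.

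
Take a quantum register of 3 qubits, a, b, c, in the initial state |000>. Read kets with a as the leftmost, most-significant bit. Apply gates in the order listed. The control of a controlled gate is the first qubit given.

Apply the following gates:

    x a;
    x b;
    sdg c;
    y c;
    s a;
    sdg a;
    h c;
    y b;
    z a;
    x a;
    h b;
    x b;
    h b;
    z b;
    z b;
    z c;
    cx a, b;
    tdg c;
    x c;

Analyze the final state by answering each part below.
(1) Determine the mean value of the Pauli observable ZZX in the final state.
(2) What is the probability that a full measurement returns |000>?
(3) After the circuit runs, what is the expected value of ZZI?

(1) The expectation value of ZZX is sqrt(2)/2. Key observation: the block from step 11 through step 14 cancels to the identity and can be dropped.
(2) Outcome |000> occurs with probability 1/2.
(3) The observable ZZI averages to 1.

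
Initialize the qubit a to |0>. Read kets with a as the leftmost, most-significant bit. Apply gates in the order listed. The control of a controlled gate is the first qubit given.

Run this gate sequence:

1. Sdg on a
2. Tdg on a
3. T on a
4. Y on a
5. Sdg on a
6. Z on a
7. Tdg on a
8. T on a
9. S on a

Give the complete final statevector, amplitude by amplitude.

The resulting statevector has amplitude 0 on |0>, -I on |1>.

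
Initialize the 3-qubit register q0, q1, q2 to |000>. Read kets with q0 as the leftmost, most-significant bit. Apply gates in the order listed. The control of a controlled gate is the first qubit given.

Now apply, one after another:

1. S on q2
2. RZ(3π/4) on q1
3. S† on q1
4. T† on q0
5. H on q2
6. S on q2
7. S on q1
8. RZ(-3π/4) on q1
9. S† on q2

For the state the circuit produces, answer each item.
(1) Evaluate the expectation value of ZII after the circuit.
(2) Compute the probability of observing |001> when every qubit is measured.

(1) The expectation value of ZII is 1.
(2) The probability of measuring |001> is 1/2.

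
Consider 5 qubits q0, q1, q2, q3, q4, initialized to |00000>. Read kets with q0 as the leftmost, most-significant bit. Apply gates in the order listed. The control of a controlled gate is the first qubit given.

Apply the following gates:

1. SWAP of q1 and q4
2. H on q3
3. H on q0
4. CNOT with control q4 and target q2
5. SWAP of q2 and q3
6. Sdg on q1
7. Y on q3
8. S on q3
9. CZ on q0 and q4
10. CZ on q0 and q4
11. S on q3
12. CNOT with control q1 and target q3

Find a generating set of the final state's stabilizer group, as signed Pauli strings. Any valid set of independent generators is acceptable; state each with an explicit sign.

One valid set of independent stabilizer generators is +XIIII, +IIXII, +IZIII, -IIIZI, +IIIIZ (any independent generating set of the same group is equally correct). Key observation: gates 9-10 undo each other exactly, leaving only the rest of the circuit to track.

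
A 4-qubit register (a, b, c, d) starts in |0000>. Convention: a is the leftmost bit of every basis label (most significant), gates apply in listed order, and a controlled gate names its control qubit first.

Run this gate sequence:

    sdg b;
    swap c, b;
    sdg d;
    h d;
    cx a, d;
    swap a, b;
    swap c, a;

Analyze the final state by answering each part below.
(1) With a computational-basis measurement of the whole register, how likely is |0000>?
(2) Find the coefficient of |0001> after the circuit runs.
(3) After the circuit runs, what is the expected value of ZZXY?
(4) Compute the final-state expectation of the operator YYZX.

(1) A full measurement returns |0000> with probability 1/2.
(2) |0001> carries amplitude sqrt(2)/2 in the final state.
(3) In the final state, ZZXY has expectation 0.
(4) In the final state, YYZX has expectation 0.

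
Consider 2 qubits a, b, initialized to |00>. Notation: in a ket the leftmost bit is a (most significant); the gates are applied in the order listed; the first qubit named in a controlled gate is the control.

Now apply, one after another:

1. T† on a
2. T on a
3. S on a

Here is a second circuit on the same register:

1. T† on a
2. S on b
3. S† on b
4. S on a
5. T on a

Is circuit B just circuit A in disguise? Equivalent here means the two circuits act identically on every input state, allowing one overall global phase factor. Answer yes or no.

Yes: on every input state the two circuits agree up to one overall phase factor.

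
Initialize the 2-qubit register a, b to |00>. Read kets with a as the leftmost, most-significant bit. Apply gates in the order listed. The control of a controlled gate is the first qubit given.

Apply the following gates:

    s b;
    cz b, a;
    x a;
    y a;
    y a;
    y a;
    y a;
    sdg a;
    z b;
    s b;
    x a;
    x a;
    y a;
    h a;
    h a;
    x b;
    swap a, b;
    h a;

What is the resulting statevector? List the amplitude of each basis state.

After the circuit, the state carries amplitude -sqrt(2)/2 on |00>, 0 on |01>, sqrt(2)/2 on |10>, 0 on |11>. Key observation: steps 4-7 multiply out to the identity, so the circuit reduces to the remaining gates.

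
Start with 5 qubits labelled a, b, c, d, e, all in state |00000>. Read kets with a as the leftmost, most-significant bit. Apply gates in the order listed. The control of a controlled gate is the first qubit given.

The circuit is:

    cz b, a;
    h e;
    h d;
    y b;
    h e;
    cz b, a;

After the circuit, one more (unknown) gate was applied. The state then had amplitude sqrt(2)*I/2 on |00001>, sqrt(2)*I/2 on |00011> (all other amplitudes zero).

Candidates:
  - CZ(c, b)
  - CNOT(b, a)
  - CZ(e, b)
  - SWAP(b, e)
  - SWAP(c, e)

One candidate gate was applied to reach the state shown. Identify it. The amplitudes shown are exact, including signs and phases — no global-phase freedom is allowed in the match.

The unique candidate consistent with the amplitudes is SWAP(b, e).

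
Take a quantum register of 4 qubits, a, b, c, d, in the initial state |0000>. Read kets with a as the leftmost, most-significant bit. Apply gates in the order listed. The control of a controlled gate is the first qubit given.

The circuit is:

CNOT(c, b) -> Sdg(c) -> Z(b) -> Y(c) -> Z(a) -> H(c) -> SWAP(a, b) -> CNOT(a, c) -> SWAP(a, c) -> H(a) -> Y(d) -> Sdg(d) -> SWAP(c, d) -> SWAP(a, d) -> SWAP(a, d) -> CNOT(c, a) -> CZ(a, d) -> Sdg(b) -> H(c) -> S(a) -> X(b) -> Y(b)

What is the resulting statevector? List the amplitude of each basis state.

After the circuit, the state carries amplitude sqrt(2)/2 on |0000>, -sqrt(2)/2 on |0010>, and 0 on every other basis state. Key observation: steps 14-15 multiply out to the identity, so the circuit reduces to the remaining gates.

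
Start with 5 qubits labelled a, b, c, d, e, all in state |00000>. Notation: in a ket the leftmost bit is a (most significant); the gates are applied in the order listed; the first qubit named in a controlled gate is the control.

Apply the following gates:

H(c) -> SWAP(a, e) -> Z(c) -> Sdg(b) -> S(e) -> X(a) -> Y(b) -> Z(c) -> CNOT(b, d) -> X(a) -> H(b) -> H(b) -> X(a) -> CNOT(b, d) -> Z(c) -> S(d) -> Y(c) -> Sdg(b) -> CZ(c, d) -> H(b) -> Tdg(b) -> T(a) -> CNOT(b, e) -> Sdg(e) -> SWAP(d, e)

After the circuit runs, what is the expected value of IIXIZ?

The observable IIXIZ averages to 1.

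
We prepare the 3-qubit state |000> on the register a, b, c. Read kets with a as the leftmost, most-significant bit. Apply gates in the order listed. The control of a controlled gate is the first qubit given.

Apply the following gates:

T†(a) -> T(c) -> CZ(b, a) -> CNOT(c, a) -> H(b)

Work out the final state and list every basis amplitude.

The final amplitudes are sqrt(2)/2 on |000>, sqrt(2)/2 on |010>, and 0 on every other basis state.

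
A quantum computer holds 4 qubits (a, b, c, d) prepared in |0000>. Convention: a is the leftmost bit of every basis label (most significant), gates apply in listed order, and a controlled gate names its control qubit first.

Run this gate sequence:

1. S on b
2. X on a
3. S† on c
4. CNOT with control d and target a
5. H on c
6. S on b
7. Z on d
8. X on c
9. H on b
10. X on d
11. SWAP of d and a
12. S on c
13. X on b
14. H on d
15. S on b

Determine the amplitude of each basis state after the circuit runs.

The final amplitudes are 0 on |0000>, 0 on |0001>, 0 on |0010>, 0 on |0011>, 0 on |0100>, 0 on |0101>, 0 on |0110>, 0 on |0111>, sqrt(2)/4 on |1000>, -sqrt(2)/4 on |1001>, sqrt(2)*I/4 on |1010>, -sqrt(2)*I/4 on |1011>, sqrt(2)*I/4 on |1100>, -sqrt(2)*I/4 on |1101>, -sqrt(2)/4 on |1110>, sqrt(2)/4 on |1111>.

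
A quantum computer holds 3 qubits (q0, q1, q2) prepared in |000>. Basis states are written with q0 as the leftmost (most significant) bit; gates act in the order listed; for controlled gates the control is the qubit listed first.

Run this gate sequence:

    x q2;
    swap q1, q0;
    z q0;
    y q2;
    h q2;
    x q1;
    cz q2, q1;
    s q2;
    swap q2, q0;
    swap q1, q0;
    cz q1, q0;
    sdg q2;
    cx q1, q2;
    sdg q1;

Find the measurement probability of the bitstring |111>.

Outcome |111> occurs with probability 1/2.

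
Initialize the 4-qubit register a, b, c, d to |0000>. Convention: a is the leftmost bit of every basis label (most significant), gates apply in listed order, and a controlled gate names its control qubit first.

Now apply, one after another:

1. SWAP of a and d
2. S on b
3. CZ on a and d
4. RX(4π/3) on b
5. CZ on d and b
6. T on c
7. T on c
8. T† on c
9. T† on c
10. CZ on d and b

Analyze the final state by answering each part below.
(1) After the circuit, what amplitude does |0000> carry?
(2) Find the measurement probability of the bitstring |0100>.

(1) The final state's coefficient on |0000> equals -1/2. Key observation: gates 5-10 undo each other exactly, leaving only the rest of the circuit to track.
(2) Outcome |0100> occurs with probability 3/4.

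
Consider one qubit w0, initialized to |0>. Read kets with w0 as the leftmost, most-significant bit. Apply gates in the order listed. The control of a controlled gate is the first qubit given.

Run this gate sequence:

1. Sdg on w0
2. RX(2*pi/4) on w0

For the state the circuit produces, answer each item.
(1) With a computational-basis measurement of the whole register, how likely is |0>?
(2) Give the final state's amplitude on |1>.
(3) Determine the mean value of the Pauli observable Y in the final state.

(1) A full measurement returns |0> with probability 1/2.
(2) |1> carries amplitude -sqrt(2)*I/2 in the final state.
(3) The observable Y averages to -1.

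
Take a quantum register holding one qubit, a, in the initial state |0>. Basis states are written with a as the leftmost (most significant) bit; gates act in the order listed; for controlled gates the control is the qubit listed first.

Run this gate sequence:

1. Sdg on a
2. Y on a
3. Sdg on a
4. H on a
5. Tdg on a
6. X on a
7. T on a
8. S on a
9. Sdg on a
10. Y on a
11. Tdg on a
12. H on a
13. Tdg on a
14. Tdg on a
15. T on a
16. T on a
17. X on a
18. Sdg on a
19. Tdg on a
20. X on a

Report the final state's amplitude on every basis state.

After the circuit, the state carries amplitude -1/2 + exp(I*pi/4)/2 on |0>, 1/2 - exp(3*I*pi/4)/2 on |1>.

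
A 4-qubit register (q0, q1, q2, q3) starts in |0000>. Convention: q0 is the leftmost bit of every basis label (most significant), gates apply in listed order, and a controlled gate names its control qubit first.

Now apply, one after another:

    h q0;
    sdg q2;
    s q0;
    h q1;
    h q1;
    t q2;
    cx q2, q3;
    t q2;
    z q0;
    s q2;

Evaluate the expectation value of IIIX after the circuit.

The expectation value of IIIX is 0.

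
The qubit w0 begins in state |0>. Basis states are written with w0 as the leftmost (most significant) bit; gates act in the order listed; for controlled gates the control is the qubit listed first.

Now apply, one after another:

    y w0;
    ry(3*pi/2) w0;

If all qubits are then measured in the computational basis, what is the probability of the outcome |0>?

A full measurement returns |0> with probability 1/2.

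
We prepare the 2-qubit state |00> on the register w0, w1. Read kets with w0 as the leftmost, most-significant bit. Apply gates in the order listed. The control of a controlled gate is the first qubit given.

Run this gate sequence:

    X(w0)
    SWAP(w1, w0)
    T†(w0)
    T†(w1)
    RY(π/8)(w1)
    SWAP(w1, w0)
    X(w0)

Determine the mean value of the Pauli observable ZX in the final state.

The observable ZX averages to 0.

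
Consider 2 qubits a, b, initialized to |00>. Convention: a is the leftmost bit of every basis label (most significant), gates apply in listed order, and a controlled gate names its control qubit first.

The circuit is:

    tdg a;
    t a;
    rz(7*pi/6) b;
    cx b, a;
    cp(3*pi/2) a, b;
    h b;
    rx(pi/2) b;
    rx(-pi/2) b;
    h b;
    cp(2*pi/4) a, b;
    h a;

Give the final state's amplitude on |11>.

The final state's coefficient on |11> equals 0.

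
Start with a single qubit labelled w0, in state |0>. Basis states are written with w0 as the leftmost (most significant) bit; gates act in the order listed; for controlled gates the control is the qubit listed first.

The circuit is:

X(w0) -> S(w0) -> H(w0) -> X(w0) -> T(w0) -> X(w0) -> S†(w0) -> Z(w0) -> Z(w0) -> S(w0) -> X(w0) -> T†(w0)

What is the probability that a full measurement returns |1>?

Outcome |1> occurs with probability 1/2. Key observation: gates 5-12 undo each other exactly, leaving only the rest of the circuit to track.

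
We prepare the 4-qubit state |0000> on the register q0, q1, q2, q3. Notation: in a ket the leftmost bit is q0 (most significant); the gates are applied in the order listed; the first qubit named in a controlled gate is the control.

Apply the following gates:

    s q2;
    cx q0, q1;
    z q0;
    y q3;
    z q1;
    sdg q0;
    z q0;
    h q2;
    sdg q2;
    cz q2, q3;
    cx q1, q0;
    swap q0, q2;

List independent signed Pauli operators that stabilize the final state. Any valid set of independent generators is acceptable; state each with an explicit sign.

The stabilizer group can be generated by +YIII, +IZII, +IIZI, -IIIZ, among other valid generating sets.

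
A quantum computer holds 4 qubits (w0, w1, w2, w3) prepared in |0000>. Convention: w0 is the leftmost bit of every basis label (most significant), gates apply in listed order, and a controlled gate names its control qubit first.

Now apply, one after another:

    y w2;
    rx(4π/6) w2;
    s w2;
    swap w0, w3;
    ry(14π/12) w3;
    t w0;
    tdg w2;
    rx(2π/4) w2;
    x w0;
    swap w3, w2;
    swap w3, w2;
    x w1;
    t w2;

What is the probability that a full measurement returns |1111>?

The probability of measuring |1111> is -sqrt(6)/16 - 3*sqrt(2)/32 + sqrt(3)/8 + 1/4. Key observation: gates 10-11 undo each other exactly, leaving only the rest of the circuit to track.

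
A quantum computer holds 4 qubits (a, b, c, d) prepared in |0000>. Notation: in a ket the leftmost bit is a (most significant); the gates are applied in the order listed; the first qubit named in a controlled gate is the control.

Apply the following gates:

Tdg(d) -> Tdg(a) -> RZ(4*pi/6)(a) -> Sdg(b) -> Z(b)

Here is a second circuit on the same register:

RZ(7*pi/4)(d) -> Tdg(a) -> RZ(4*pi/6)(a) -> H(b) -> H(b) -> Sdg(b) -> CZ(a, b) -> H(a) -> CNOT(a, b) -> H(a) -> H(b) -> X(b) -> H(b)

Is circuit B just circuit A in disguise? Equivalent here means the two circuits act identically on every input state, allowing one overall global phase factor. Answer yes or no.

No: there is an input state on which the two circuits produce genuinely different outputs (not merely differing by a phase).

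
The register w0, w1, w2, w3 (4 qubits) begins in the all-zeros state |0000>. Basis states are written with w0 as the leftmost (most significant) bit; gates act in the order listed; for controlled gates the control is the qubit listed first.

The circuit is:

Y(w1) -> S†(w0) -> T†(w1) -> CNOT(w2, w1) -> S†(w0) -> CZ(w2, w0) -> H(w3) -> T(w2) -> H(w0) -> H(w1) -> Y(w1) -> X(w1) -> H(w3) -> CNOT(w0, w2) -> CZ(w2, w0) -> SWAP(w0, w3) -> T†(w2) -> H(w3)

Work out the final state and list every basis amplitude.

The resulting statevector has amplitude sqrt(2)*exp(3*I*pi/4)/4 on |0000>, sqrt(2)*exp(3*I*pi/4)/4 on |0001>, -sqrt(2)*I/4 on |0010>, sqrt(2)*I/4 on |0011>, sqrt(2)*exp(3*I*pi/4)/4 on |0100>, sqrt(2)*exp(3*I*pi/4)/4 on |0101>, -sqrt(2)*I/4 on |0110>, sqrt(2)*I/4 on |0111>, 0 on |1000>, 0 on |1001>, 0 on |1010>, 0 on |1011>, 0 on |1100>, 0 on |1101>, 0 on |1110>, 0 on |1111>.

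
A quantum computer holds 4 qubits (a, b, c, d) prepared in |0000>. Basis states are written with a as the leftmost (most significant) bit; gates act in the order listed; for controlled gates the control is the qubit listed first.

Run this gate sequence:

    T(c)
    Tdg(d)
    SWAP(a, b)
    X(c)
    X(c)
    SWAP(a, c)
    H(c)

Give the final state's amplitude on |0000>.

The final state's coefficient on |0000> equals sqrt(2)/2. Key observation: the block from step 4 through step 5 cancels to the identity and can be dropped.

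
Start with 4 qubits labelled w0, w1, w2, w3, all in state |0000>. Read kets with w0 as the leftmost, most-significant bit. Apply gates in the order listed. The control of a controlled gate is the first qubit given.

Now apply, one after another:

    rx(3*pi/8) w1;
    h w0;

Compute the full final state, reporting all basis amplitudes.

The final amplitudes are sqrt(2)*cos(3*pi/16)/2 on |0000>, -sqrt(2)*I*sin(3*pi/16)/2 on |0100>, sqrt(2)*cos(3*pi/16)/2 on |1000>, -sqrt(2)*I*sin(3*pi/16)/2 on |1100>, and 0 on every other basis state.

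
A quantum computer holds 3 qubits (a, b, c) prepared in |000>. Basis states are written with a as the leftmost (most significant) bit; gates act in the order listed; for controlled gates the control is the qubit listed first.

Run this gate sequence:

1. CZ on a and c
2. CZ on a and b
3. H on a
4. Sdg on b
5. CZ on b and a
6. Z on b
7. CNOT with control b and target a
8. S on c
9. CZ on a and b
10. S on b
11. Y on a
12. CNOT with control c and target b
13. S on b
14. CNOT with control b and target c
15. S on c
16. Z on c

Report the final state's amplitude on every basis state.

The final amplitudes are -sqrt(2)*I/2 on |000>, sqrt(2)*I/2 on |100>, and 0 on every other basis state.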